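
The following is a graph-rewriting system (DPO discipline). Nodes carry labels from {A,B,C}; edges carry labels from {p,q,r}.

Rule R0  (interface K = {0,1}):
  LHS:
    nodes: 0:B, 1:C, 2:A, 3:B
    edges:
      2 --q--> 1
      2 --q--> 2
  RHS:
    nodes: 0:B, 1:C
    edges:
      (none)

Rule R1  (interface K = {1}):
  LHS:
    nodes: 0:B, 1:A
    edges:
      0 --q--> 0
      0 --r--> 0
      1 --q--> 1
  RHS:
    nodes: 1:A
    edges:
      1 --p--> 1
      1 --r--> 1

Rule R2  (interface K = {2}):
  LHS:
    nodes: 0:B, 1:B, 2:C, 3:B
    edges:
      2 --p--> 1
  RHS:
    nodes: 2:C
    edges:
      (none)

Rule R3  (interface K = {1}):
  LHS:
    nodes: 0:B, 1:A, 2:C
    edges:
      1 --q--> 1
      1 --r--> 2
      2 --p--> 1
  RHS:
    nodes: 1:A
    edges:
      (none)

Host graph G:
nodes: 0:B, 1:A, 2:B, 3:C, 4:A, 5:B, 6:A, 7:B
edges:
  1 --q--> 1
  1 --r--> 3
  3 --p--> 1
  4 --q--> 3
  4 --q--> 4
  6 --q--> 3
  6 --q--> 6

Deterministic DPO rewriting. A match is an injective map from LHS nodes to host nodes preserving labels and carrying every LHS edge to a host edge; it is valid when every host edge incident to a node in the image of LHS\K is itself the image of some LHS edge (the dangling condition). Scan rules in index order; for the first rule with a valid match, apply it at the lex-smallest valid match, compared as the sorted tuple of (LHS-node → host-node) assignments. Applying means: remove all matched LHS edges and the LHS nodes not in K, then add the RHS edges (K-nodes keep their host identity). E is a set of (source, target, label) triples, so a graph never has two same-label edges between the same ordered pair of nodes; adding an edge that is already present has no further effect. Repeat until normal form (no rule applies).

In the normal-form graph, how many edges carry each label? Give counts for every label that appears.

initial: |V|=8 |E|=7  E = 1-q->1 1-r->3 3-p->1 4-q->3 4-q->4 6-q->3 6-q->6
step 1: apply R0 at {0↦0, 1↦3, 2↦4, 3↦2}  → |V|=6 |E|=5  E = 1-q->1 1-r->3 3-p->1 6-q->3 6-q->6
step 2: apply R0 at {0↦0, 1↦3, 2↦6, 3↦5}  → |V|=4 |E|=3  E = 1-q->1 1-r->3 3-p->1
step 3: apply R3 at {0↦0, 1↦1, 2↦3}  → |V|=2 |E|=0  E = ∅
halt: no rule applies after step 3
NF edges: []

Answer: (no edges)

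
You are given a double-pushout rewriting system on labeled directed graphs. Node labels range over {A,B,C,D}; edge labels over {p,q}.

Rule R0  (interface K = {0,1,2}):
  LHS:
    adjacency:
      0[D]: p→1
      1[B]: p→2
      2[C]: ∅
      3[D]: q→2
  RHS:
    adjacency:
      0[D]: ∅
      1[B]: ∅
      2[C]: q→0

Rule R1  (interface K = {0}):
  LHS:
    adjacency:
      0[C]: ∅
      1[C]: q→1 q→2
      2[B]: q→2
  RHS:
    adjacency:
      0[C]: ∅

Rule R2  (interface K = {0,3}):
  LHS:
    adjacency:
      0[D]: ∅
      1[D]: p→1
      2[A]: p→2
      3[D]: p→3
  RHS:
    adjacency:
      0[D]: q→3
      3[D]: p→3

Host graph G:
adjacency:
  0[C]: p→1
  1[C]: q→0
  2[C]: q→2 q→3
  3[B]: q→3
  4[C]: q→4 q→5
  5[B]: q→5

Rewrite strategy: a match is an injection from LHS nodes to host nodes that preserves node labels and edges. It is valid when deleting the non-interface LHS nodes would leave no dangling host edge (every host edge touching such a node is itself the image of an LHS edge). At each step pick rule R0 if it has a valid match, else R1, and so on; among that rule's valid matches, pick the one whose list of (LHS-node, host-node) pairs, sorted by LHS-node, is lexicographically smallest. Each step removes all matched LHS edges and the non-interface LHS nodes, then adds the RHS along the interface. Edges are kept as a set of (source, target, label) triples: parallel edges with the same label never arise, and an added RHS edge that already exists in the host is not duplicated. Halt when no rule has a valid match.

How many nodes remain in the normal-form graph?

Answer: 2

Rewrite trace:
[0] host  ⇒  6 nodes, 8 edges  {0-p->1 1-q->0 2-q->2 2-q->3 3-q->3 4-q->4 4-q->5 5-q->5}
[1] R1 @ {0↦0, 1↦2, 2↦3}  ⇒  4 nodes, 5 edges  {0-p->1 1-q->0 4-q->4 4-q->5 5-q->5}
[2] R1 @ {0↦0, 1↦4, 2↦5}  ⇒  2 nodes, 2 edges  {0-p->1 1-q->0}
final graph: no rule applies after step 2
NF nodes: {0:C, 1:C}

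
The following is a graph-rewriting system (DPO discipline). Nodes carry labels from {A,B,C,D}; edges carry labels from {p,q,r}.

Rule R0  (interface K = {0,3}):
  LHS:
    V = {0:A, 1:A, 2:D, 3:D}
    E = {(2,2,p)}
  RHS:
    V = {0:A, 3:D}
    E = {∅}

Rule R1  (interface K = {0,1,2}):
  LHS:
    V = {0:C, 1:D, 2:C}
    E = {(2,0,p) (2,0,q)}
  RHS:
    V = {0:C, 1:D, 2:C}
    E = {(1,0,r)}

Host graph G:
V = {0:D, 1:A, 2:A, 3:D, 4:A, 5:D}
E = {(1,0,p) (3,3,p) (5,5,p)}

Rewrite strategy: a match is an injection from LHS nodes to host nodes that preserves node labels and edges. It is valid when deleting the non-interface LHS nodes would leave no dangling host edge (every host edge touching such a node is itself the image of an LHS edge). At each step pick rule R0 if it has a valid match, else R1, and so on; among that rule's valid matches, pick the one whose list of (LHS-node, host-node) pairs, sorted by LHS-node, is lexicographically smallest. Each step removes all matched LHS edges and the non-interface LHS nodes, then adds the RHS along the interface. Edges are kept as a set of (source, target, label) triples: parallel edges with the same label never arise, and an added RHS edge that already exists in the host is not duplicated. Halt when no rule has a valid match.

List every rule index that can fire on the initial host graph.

R0: 16 valid matches — {0↦1, 1↦2, 2↦3, 3↦0}, {0↦1, 1↦2, 2↦3, 3↦5}, {0↦1, 1↦2, 2↦5, 3↦0} (+13 more)
R1: no valid match — LHS pattern not found

Answer: [R0]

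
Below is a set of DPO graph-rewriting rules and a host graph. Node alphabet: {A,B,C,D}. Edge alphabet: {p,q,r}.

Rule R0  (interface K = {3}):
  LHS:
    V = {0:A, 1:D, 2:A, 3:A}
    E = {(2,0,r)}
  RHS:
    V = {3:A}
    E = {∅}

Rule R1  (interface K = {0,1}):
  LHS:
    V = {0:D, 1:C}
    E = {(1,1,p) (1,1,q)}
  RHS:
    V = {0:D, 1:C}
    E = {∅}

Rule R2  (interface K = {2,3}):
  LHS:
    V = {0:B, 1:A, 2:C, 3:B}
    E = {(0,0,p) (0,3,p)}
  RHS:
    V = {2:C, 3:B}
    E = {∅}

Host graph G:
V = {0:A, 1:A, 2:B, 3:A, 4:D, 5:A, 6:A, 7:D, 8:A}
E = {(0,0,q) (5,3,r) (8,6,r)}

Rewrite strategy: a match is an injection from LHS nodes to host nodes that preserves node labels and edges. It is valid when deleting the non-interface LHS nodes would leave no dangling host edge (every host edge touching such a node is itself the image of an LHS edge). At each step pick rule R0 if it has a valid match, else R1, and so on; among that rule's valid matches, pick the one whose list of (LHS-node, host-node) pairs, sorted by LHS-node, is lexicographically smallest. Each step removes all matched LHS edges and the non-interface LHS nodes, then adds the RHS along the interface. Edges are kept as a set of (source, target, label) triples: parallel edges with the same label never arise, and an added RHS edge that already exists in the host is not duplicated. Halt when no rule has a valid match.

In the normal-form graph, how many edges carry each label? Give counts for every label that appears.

Answer: q:1

Rewrite trace:
[0] host  ⇒  9 nodes, 3 edges  {0-q->0 5-r->3 8-r->6}
[1] R0 @ {0↦3, 1↦4, 2↦5, 3↦0}  ⇒  6 nodes, 2 edges  {0-q->0 8-r->6}
[2] R0 @ {0↦6, 1↦7, 2↦8, 3↦0}  ⇒  3 nodes, 1 edges  {0-q->0}
halt: no rule applies after step 2
NF edges: [(0, 0, 'q')]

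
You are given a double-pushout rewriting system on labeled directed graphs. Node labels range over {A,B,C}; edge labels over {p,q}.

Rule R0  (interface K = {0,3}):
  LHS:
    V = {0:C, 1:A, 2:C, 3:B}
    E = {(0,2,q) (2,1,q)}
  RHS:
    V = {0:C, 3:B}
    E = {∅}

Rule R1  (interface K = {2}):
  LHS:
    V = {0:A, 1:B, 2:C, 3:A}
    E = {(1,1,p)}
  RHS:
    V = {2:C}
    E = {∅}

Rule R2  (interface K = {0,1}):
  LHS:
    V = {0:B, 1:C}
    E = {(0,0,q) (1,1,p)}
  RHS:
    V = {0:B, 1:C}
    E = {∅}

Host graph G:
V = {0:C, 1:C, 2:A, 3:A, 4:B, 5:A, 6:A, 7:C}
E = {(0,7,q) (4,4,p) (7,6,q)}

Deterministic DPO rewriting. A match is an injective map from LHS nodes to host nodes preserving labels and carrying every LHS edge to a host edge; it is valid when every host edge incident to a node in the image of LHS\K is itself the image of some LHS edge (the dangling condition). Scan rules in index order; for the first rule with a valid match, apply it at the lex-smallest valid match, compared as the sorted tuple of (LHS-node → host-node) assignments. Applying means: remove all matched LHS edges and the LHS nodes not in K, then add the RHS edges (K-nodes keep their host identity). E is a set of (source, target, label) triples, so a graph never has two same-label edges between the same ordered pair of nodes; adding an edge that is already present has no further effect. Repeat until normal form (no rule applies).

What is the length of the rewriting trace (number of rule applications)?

Answer: 2

Derivation:
initial: |V|=8 |E|=3  E = 0-q->7 4-p->4 7-q->6
step 1: apply R0 at {0↦0, 1↦6, 2↦7, 3↦4}  → |V|=6 |E|=1  E = 4-p->4
step 2: apply R1 at {0↦2, 1↦4, 2↦0, 3↦3}  → |V|=3 |E|=0  E = ∅
halt: no rule applies after step 2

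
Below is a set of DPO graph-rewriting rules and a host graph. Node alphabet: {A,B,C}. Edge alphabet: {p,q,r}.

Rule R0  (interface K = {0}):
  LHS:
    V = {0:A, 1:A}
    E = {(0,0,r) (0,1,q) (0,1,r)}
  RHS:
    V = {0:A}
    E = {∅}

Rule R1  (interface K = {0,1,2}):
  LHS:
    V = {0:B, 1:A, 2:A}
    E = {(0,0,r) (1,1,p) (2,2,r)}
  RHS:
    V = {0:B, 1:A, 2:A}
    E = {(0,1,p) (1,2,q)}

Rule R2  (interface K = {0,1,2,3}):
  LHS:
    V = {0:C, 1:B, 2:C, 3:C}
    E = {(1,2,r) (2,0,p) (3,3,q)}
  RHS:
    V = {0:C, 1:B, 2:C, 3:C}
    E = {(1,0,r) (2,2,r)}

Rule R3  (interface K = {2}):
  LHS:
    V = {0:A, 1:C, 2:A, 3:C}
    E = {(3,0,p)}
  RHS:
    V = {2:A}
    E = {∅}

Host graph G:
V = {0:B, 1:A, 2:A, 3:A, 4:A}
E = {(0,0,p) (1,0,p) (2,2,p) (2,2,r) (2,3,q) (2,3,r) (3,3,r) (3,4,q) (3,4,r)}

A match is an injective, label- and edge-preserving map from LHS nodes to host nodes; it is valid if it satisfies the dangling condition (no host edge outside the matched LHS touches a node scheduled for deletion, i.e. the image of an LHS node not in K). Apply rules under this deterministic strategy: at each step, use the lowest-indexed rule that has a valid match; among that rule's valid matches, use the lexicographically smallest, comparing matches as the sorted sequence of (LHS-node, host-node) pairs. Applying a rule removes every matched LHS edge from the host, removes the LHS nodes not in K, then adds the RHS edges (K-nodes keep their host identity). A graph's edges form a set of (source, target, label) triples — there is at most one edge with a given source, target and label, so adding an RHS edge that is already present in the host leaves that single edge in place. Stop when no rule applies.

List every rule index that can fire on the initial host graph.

R0: 1 valid match — {0↦3, 1↦4}
R1: no valid match — LHS pattern not found
R2: no valid match — LHS pattern not found
R3: no valid match — LHS pattern not found

Answer: [R0]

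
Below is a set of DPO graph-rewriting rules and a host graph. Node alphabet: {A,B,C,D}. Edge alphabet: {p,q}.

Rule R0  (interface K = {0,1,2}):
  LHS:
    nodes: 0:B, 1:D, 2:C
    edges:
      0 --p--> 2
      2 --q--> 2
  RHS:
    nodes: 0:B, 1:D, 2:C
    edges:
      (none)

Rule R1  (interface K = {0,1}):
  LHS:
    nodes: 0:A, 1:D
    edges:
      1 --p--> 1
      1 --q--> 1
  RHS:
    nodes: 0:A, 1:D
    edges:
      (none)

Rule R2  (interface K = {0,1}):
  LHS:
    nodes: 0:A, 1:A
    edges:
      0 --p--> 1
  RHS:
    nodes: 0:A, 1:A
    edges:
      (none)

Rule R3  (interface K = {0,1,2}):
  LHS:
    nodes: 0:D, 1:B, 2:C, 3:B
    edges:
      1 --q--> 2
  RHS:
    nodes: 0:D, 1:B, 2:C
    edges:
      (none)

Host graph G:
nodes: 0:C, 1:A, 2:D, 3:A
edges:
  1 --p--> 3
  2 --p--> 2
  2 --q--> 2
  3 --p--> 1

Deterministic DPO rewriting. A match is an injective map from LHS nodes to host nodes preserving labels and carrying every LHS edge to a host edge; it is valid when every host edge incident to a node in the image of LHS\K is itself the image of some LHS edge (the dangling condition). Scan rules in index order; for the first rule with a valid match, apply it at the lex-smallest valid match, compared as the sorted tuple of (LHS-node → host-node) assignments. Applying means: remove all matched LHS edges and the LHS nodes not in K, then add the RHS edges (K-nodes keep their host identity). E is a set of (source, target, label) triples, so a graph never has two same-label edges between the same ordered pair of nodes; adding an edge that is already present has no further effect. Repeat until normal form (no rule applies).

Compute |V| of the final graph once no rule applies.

Answer: 4

Steps:
initial: |V|=4 |E|=4  E = 1-p->3 2-p->2 2-q->2 3-p->1
step 1: apply R1 at {0↦1, 1↦2}  → |V|=4 |E|=2  E = 1-p->3 3-p->1
step 2: apply R2 at {0↦1, 1↦3}  → |V|=4 |E|=1  E = 3-p->1
step 3: apply R2 at {0↦3, 1↦1}  → |V|=4 |E|=0  E = ∅
halt: no rule applies after step 3
NF nodes: {0:C, 1:A, 2:D, 3:A}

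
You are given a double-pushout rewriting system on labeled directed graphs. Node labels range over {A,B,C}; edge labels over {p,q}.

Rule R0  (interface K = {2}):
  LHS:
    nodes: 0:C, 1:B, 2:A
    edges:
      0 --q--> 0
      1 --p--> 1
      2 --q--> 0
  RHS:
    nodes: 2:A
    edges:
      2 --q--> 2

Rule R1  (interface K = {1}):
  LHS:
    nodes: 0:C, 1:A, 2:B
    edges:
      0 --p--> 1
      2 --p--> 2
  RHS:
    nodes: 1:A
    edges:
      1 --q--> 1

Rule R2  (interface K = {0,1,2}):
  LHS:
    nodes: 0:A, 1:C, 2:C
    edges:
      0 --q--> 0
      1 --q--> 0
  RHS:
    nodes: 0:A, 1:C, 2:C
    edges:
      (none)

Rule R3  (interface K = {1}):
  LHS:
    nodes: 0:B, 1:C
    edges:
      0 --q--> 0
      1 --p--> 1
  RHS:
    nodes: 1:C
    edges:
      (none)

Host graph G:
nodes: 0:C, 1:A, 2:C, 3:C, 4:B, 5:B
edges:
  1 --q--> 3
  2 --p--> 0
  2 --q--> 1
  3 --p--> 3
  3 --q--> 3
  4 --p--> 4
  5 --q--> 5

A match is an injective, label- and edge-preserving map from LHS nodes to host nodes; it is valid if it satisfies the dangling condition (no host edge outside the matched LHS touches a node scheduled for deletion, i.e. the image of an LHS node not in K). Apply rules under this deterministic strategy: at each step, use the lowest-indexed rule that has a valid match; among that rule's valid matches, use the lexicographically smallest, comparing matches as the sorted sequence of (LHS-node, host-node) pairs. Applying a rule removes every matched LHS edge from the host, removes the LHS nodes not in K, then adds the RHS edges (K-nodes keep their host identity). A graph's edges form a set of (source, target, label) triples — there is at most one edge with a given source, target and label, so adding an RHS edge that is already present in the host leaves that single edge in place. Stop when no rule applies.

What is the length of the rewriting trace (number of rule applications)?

Answer: 3

Rewrite trace:
start.  V:6 E:7  edges: 1-q->3 2-p->0 2-q->1 3-p->3 3-q->3 4-p->4 5-q->5
1. fire R3 via {0↦5, 1↦3}  →  V:5 E:5  edges: 1-q->3 2-p->0 2-q->1 3-q->3 4-p->4
2. fire R0 via {0↦3, 1↦4, 2↦1}  →  V:3 E:3  edges: 1-q->1 2-p->0 2-q->1
3. fire R2 via {0↦1, 1↦2, 2↦0}  →  V:3 E:1  edges: 2-p->0
normal form: no rule applies after step 3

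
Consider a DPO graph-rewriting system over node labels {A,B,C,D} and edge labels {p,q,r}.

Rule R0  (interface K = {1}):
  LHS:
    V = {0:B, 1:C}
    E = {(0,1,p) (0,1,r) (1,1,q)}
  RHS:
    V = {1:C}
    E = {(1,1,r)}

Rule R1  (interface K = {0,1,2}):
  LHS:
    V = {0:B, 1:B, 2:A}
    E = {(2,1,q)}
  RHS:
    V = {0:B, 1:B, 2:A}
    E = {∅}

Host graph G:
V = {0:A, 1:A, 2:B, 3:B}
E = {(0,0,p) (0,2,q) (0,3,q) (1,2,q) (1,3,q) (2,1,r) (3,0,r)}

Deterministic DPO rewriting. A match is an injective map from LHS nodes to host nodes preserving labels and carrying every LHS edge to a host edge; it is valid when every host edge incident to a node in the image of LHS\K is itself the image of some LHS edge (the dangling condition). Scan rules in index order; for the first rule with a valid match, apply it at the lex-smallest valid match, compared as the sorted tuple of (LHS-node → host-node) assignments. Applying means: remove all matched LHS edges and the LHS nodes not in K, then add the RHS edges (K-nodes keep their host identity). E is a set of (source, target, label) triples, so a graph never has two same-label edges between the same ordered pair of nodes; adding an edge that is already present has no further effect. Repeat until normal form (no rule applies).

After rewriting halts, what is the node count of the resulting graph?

initial: |V|=4 |E|=7  E = 0-p->0 0-q->2 0-q->3 1-q->2 1-q->3 2-r->1 3-r->0
step 1: apply R1 at {0↦2, 1↦3, 2↦0}  → |V|=4 |E|=6  E = 0-p->0 0-q->2 1-q->2 1-q->3 2-r->1 3-r->0
step 2: apply R1 at {0↦2, 1↦3, 2↦1}  → |V|=4 |E|=5  E = 0-p->0 0-q->2 1-q->2 2-r->1 3-r->0
step 3: apply R1 at {0↦3, 1↦2, 2↦0}  → |V|=4 |E|=4  E = 0-p->0 1-q->2 2-r->1 3-r->0
step 4: apply R1 at {0↦3, 1↦2, 2↦1}  → |V|=4 |E|=3  E = 0-p->0 2-r->1 3-r->0
normal form: no rule applies after step 4
NF nodes: {0:A, 1:A, 2:B, 3:B}

Answer: 4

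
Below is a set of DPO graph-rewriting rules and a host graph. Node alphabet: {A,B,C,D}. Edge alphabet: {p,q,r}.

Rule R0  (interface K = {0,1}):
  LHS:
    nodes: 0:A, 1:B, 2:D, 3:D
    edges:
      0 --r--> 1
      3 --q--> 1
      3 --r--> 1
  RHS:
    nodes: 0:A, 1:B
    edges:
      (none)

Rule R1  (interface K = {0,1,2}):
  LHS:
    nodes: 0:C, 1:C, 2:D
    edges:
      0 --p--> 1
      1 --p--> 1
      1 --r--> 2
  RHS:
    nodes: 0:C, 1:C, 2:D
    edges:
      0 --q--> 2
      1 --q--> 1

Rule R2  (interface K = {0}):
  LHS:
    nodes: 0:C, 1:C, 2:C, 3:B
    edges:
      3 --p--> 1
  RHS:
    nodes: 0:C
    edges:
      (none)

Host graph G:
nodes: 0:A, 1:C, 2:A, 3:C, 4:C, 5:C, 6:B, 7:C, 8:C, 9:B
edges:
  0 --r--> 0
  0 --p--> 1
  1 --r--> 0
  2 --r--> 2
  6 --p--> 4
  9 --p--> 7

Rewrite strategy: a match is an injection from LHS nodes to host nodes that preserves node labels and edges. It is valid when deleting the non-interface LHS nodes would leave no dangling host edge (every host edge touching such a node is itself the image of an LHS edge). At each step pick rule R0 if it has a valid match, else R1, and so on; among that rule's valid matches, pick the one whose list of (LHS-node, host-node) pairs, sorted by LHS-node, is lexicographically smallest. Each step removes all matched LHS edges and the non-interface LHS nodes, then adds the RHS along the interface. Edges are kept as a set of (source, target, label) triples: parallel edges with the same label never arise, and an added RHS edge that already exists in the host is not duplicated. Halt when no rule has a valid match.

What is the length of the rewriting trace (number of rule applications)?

initial: |V|=10 |E|=6  E = 0-r->0 0-p->1 1-r->0 2-r->2 6-p->4 9-p->7
step 1: apply R2 at {0↦1, 1↦4, 2↦3, 3↦6}  → |V|=7 |E|=5  E = 0-r->0 0-p->1 1-r->0 2-r->2 9-p->7
step 2: apply R2 at {0↦1, 1↦7, 2↦5, 3↦9}  → |V|=4 |E|=4  E = 0-r->0 0-p->1 1-r->0 2-r->2
halt: no rule applies after step 2

Answer: 2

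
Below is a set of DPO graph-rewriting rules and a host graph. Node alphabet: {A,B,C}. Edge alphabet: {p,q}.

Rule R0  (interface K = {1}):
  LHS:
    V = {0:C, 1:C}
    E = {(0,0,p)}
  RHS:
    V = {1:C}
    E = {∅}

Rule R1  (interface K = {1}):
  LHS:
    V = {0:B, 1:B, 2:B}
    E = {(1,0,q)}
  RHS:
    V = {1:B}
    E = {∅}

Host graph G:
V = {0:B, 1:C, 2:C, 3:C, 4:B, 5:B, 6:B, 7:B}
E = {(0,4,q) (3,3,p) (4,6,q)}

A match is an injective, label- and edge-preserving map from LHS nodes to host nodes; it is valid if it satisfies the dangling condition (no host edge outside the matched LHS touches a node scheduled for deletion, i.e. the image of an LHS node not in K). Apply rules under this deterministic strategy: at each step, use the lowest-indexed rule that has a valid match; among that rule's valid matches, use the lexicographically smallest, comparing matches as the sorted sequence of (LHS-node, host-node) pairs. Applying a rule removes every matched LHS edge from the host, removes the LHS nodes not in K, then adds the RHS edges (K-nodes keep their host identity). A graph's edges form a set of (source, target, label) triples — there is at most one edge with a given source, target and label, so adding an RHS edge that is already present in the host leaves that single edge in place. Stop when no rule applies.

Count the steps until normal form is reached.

[0] host  ⇒  8 nodes, 3 edges  {0-q->4 3-p->3 4-q->6}
[1] R0 @ {0↦3, 1↦1}  ⇒  7 nodes, 2 edges  {0-q->4 4-q->6}
[2] R1 @ {0↦6, 1↦4, 2↦5}  ⇒  5 nodes, 1 edges  {0-q->4}
[3] R1 @ {0↦4, 1↦0, 2↦7}  ⇒  3 nodes, 0 edges  {∅}
halt: no rule applies after step 3

Answer: 3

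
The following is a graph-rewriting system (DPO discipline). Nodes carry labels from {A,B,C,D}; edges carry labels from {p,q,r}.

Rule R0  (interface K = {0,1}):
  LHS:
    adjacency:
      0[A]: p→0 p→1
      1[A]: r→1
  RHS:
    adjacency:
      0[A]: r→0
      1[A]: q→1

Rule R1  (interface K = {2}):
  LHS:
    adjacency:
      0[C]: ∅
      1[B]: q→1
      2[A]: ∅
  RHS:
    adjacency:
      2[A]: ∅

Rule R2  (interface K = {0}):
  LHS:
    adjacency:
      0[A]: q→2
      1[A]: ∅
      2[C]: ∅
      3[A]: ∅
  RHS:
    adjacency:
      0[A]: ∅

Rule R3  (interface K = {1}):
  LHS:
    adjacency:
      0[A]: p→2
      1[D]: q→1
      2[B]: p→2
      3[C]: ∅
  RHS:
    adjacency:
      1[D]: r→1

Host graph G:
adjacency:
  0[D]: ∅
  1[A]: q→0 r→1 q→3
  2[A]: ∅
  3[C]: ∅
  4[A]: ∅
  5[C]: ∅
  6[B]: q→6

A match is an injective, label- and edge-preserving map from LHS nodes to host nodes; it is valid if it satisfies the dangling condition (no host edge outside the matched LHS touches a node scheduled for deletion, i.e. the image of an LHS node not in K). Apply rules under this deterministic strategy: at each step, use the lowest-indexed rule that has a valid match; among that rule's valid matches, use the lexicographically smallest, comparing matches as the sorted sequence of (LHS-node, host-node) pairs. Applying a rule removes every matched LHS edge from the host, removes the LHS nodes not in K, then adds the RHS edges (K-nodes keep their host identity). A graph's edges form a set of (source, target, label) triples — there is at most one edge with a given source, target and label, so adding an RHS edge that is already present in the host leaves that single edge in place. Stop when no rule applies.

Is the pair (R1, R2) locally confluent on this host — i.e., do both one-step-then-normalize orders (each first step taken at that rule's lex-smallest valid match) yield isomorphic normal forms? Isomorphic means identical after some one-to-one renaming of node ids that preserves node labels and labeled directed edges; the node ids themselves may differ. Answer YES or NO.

branch R1-first: apply at {0↦5, 1↦6, 2↦1} → |E|=3, then 1 more step(s) → NF |V|=2 |E|=2 V={0:D, 1:A} E=1-q->0 1-r->1
branch R2-first: apply at {0↦1, 1↦2, 2↦3, 3↦4} → |E|=3, then 1 more step(s) → NF |V|=2 |E|=2 V={0:D, 1:A} E=1-q->0 1-r->1
graphs isomorphic (equal up to label-preserving node renaming)

Answer: YES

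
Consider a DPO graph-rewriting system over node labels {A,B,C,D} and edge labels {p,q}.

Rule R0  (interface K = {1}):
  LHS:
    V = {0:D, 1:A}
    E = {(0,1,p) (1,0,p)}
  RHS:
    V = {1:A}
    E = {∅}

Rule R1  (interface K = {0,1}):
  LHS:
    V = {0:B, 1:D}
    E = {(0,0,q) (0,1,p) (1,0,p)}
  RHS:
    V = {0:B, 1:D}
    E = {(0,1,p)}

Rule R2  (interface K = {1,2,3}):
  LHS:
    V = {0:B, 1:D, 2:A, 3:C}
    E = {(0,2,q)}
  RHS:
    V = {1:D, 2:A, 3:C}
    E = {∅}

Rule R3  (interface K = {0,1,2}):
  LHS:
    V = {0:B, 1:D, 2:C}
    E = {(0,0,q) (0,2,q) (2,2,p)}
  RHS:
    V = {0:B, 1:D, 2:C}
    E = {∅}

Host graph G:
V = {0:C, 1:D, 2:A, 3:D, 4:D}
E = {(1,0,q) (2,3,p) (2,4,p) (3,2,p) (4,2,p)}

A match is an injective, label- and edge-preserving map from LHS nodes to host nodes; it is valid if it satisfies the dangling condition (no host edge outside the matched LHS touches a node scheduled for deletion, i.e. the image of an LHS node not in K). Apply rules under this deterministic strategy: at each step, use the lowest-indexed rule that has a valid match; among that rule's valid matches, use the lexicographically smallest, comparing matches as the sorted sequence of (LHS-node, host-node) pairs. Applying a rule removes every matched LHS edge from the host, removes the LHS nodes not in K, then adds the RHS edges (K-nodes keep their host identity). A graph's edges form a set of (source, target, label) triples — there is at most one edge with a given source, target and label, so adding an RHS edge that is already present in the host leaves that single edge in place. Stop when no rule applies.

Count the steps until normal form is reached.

Answer: 2

Rewrite trace:
[0] host  ⇒  5 nodes, 5 edges  {1-q->0 2-p->3 2-p->4 3-p->2 4-p->2}
[1] R0 @ {0↦3, 1↦2}  ⇒  4 nodes, 3 edges  {1-q->0 2-p->4 4-p->2}
[2] R0 @ {0↦4, 1↦2}  ⇒  3 nodes, 1 edges  {1-q->0}
final graph: no rule applies after step 2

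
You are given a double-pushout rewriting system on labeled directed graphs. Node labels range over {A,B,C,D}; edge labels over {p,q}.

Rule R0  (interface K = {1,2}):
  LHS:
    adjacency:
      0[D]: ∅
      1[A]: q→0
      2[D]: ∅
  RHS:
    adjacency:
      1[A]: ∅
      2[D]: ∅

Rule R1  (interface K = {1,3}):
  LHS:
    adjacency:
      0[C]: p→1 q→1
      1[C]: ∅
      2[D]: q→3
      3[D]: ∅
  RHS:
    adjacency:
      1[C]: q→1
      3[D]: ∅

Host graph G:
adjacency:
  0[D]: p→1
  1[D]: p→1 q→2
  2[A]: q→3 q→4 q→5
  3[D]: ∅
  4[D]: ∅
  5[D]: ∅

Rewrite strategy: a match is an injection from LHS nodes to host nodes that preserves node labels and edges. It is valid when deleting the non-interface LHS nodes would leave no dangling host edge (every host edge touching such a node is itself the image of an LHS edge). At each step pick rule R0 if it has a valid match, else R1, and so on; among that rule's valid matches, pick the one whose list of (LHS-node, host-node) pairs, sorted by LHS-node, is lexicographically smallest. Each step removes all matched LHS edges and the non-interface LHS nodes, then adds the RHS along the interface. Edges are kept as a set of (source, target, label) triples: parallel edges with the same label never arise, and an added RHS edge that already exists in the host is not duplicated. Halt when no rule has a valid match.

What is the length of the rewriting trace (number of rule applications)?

initial: |V|=6 |E|=6  E = 0-p->1 1-p->1 1-q->2 2-q->3 2-q->4 2-q->5
step 1: apply R0 at {0↦3, 1↦2, 2↦0}  → |V|=5 |E|=5  E = 0-p->1 1-p->1 1-q->2 2-q->4 2-q->5
step 2: apply R0 at {0↦4, 1↦2, 2↦0}  → |V|=4 |E|=4  E = 0-p->1 1-p->1 1-q->2 2-q->5
step 3: apply R0 at {0↦5, 1↦2, 2↦0}  → |V|=3 |E|=3  E = 0-p->1 1-p->1 1-q->2
final graph: no rule applies after step 3

Answer: 3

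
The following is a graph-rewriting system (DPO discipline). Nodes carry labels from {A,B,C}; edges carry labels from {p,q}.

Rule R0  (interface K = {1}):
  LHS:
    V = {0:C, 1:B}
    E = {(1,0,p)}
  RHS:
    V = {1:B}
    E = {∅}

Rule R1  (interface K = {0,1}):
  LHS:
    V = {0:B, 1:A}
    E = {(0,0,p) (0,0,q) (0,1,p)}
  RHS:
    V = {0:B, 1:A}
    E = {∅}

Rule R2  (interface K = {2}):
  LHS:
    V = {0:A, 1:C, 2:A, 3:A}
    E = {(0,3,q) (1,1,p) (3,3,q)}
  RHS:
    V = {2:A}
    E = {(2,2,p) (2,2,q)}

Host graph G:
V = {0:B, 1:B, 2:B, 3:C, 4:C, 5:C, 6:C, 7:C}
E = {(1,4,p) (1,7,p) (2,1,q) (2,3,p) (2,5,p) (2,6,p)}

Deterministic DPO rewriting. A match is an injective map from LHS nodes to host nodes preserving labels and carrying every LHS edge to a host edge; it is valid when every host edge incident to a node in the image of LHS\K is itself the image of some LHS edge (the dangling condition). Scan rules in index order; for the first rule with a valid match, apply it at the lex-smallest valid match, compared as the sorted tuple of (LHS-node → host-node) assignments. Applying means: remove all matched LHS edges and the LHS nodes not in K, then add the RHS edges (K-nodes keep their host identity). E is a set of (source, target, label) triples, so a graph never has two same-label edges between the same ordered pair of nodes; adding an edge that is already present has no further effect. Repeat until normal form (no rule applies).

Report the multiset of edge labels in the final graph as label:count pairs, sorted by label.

Answer: q:1

Derivation:
[0] host  ⇒  8 nodes, 6 edges  {1-p->4 1-p->7 2-q->1 2-p->3 2-p->5 2-p->6}
[1] R0 @ {0↦3, 1↦2}  ⇒  7 nodes, 5 edges  {1-p->4 1-p->7 2-q->1 2-p->5 2-p->6}
[2] R0 @ {0↦4, 1↦1}  ⇒  6 nodes, 4 edges  {1-p->7 2-q->1 2-p->5 2-p->6}
[3] R0 @ {0↦5, 1↦2}  ⇒  5 nodes, 3 edges  {1-p->7 2-q->1 2-p->6}
[4] R0 @ {0↦6, 1↦2}  ⇒  4 nodes, 2 edges  {1-p->7 2-q->1}
[5] R0 @ {0↦7, 1↦1}  ⇒  3 nodes, 1 edges  {2-q->1}
halt: no rule applies after step 5
NF edges: [(2, 1, 'q')]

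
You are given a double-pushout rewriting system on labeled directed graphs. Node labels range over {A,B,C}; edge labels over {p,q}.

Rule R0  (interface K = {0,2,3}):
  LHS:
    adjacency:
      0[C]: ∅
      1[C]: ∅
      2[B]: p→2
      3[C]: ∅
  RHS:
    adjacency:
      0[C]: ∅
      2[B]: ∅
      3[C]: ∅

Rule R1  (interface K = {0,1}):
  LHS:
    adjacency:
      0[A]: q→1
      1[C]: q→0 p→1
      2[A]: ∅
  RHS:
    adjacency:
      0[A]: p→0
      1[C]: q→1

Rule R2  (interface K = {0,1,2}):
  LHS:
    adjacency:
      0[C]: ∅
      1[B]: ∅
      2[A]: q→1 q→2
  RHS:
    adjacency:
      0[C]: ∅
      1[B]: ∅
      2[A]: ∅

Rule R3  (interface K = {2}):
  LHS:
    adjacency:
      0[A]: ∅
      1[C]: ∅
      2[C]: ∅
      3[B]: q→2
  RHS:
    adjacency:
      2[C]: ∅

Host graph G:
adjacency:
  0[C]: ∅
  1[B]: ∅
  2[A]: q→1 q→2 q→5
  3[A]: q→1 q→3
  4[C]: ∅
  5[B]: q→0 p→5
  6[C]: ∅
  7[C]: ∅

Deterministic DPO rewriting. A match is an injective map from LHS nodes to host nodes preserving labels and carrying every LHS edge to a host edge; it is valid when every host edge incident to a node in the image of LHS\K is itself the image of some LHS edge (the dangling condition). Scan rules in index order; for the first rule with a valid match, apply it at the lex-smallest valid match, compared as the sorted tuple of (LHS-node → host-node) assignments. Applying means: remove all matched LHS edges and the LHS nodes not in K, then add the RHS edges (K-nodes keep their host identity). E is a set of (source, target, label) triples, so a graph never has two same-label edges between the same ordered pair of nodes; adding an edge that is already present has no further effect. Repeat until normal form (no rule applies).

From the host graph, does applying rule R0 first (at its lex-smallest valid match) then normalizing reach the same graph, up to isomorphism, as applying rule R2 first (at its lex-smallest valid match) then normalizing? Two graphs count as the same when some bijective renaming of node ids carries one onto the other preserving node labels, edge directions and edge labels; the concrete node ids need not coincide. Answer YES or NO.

Answer: YES

Rewrite trace:
branch R0-first: apply at {0↦0, 1↦4, 2↦5, 3↦6} → |E|=6, then 2 more step(s) → NF |V|=7 |E|=2 V={0:C, 1:B, 2:A, 3:A, 5:B, 6:C, 7:C} E=2-q->5 5-q->0
branch R2-first: apply at {0↦0, 1↦1, 2↦2} → |E|=5, then 2 more step(s) → NF |V|=7 |E|=2 V={0:C, 1:B, 2:A, 3:A, 5:B, 6:C, 7:C} E=2-q->5 5-q->0
graphs isomorphic (equal up to label-preserving node renaming)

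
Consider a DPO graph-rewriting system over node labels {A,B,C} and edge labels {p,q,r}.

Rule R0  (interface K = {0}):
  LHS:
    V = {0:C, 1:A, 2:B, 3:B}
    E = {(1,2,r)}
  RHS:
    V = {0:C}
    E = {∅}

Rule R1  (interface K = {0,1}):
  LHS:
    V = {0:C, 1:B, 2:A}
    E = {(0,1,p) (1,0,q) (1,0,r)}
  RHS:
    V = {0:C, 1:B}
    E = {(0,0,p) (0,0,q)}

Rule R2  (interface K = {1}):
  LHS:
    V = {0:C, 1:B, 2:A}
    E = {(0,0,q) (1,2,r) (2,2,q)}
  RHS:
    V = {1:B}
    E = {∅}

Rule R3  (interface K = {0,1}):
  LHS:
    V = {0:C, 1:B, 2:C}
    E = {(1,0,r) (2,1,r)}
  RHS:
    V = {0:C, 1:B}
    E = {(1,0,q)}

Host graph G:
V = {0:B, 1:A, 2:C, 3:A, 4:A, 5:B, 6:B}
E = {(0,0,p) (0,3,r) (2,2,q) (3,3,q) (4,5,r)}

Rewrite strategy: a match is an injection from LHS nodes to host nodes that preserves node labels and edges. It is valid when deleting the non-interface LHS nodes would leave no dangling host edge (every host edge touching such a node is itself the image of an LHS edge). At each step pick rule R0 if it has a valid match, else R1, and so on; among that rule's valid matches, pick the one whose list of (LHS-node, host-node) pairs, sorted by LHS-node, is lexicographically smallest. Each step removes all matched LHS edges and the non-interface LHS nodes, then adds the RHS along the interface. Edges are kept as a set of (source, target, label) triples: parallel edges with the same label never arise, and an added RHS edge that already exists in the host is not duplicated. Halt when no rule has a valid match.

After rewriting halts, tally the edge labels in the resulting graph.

initial: |V|=7 |E|=5  E = 0-p->0 0-r->3 2-q->2 3-q->3 4-r->5
step 1: apply R0 at {0↦2, 1↦4, 2↦5, 3↦6}  → |V|=4 |E|=4  E = 0-p->0 0-r->3 2-q->2 3-q->3
step 2: apply R2 at {0↦2, 1↦0, 2↦3}  → |V|=2 |E|=1  E = 0-p->0
final graph: no rule applies after step 2
NF edges: [(0, 0, 'p')]

Answer: p:1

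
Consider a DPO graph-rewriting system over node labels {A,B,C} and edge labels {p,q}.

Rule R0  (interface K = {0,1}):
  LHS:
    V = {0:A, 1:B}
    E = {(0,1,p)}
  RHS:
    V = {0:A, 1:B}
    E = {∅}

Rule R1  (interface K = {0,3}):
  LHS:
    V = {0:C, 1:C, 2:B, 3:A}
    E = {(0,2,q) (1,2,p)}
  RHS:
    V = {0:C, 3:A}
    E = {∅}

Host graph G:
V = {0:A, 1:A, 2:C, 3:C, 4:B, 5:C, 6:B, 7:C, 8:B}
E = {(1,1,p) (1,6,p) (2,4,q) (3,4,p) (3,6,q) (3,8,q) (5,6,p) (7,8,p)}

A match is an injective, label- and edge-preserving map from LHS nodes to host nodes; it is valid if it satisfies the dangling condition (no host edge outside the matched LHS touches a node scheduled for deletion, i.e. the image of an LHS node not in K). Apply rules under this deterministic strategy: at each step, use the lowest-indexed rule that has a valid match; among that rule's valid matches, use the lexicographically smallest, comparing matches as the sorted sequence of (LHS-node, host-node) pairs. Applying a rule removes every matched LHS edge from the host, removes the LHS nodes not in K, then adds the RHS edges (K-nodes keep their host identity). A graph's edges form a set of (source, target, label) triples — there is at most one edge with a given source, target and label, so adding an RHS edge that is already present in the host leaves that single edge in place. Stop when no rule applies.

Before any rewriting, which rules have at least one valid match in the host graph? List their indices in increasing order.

Answer: [R0,R1]

Steps:
R0: 1 valid match — {0↦1, 1↦6}
R1: 2 valid matches — {0↦3, 1↦7, 2↦8, 3↦0}, {0↦3, 1↦7, 2↦8, 3↦1}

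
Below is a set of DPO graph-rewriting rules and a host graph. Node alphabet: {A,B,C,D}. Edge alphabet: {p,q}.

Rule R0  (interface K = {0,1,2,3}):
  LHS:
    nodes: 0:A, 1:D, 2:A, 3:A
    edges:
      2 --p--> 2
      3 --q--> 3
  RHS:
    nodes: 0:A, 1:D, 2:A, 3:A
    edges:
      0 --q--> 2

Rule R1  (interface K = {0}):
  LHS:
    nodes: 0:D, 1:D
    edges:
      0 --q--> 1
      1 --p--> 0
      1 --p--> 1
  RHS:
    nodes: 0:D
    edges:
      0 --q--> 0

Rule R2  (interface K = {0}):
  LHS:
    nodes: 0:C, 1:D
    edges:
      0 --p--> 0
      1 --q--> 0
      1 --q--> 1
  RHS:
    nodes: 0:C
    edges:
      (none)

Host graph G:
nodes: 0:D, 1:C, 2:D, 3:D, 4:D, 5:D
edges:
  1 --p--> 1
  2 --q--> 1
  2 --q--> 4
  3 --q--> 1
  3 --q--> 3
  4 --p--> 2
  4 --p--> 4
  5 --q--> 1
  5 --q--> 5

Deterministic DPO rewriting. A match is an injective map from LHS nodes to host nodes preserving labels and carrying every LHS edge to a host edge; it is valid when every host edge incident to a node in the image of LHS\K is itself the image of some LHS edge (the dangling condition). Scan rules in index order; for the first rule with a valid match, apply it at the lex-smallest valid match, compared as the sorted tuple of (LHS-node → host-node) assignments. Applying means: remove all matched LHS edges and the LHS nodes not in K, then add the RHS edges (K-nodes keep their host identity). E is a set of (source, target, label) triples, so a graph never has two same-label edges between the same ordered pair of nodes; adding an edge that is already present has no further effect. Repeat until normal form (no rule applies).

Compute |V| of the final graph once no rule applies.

Answer: 4

Derivation:
start.  V:6 E:9  edges: 1-p->1 2-q->1 2-q->4 3-q->1 3-q->3 4-p->2 4-p->4 5-q->1 5-q->5
1. fire R1 via {0↦2, 1↦4}  →  V:5 E:7  edges: 1-p->1 2-q->1 2-q->2 3-q->1 3-q->3 5-q->1 5-q->5
2. fire R2 via {0↦1, 1↦2}  →  V:4 E:4  edges: 3-q->1 3-q->3 5-q->1 5-q->5
normal form: no rule applies after step 2
NF nodes: {0:D, 1:C, 3:D, 5:D}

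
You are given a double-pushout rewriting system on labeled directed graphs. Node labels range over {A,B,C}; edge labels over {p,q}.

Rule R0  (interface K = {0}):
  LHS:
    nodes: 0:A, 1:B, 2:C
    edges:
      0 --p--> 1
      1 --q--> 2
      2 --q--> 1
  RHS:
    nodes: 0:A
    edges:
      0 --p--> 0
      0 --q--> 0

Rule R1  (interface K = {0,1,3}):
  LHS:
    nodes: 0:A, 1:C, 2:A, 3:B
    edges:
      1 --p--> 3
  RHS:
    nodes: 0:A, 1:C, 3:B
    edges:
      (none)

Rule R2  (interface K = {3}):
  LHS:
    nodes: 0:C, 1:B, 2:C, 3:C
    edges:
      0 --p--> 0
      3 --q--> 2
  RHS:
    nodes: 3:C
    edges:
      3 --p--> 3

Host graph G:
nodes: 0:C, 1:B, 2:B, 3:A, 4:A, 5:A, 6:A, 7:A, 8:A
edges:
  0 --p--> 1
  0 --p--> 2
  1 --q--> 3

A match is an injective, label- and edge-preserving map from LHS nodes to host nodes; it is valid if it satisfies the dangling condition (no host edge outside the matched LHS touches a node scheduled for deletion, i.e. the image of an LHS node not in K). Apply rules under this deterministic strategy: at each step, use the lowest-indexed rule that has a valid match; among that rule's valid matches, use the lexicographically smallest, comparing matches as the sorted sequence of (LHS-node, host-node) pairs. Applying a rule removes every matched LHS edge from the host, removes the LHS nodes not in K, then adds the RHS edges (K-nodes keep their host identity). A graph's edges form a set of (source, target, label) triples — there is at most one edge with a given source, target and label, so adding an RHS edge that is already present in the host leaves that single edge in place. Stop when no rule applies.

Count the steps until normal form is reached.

initial: |V|=9 |E|=3  E = 0-p->1 0-p->2 1-q->3
step 1: apply R1 at {0↦3, 1↦0, 2↦4, 3↦1}  → |V|=8 |E|=2  E = 0-p->2 1-q->3
step 2: apply R1 at {0↦3, 1↦0, 2↦5, 3↦2}  → |V|=7 |E|=1  E = 1-q->3
halt: no rule applies after step 2

Answer: 2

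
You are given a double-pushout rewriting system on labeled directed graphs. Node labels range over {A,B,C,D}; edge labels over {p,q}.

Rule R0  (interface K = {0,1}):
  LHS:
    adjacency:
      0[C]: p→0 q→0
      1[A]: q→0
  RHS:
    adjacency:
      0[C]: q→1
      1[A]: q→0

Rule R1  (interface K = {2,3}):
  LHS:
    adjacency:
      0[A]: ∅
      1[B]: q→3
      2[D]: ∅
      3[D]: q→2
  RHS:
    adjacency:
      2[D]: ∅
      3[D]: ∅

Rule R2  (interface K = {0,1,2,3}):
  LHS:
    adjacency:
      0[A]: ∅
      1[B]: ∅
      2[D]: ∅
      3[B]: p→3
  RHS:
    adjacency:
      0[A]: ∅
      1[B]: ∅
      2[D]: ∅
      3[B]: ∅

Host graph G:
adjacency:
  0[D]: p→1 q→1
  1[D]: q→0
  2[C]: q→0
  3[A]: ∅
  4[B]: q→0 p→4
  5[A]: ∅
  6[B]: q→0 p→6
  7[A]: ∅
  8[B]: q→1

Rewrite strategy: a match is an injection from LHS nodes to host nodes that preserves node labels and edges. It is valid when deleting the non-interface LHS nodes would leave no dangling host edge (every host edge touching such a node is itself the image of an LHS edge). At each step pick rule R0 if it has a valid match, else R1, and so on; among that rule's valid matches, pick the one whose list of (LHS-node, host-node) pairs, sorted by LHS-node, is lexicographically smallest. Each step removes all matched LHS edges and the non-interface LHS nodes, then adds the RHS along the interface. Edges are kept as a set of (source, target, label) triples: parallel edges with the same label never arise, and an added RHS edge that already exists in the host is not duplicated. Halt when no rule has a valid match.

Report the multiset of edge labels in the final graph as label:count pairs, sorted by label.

Answer: p:2 q:2

Rewrite trace:
start.  V:9 E:9  edges: 0-p->1 0-q->1 1-q->0 2-q->0 4-q->0 4-p->4 6-q->0 6-p->6 8-q->1
1. fire R1 via {0↦3, 1↦8, 2↦0, 3↦1}  →  V:7 E:7  edges: 0-p->1 0-q->1 2-q->0 4-q->0 4-p->4 6-q->0 6-p->6
2. fire R2 via {0↦5, 1↦4, 2↦0, 3↦6}  →  V:7 E:6  edges: 0-p->1 0-q->1 2-q->0 4-q->0 4-p->4 6-q->0
3. fire R1 via {0↦5, 1↦6, 2↦1, 3↦0}  →  V:5 E:4  edges: 0-p->1 2-q->0 4-q->0 4-p->4
final graph: no rule applies after step 3
NF edges: [(0, 1, 'p'), (2, 0, 'q'), (4, 0, 'q'), (4, 4, 'p')]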